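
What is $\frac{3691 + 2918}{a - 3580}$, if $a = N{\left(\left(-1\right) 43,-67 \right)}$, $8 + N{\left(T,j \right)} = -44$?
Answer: $- \frac{6609}{3632} \approx -1.8197$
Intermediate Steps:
$N{\left(T,j \right)} = -52$ ($N{\left(T,j \right)} = -8 - 44 = -52$)
$a = -52$
$\frac{3691 + 2918}{a - 3580} = \frac{3691 + 2918}{-52 - 3580} = \frac{6609}{-3632} = 6609 \left(- \frac{1}{3632}\right) = - \frac{6609}{3632}$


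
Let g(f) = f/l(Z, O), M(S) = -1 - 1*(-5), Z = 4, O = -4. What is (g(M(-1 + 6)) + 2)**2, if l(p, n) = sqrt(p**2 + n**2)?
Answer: (4 + sqrt(2))**2/4 ≈ 7.3284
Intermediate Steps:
l(p, n) = sqrt(n**2 + p**2)
M(S) = 4 (M(S) = -1 + 5 = 4)
g(f) = f*sqrt(2)/8 (g(f) = f/(sqrt((-4)**2 + 4**2)) = f/(sqrt(16 + 16)) = f/(sqrt(32)) = f/((4*sqrt(2))) = f*(sqrt(2)/8) = f*sqrt(2)/8)
(g(M(-1 + 6)) + 2)**2 = ((1/8)*4*sqrt(2) + 2)**2 = (sqrt(2)/2 + 2)**2 = (2 + sqrt(2)/2)**2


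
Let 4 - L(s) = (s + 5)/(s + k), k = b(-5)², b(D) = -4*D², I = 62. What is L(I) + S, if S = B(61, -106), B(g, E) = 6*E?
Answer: -6359251/10062 ≈ -632.01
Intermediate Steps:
S = -636 (S = 6*(-106) = -636)
k = 10000 (k = (-4*(-5)²)² = (-4*25)² = (-100)² = 10000)
L(s) = 4 - (5 + s)/(10000 + s) (L(s) = 4 - (s + 5)/(s + 10000) = 4 - (5 + s)/(10000 + s))
L(I) + S = (39995 + 3*62)/(10000 + 62) - 636 = (39995 + 186)/10062 - 636 = (1/10062)*40181 - 636 = 40181/10062 - 636 = -6359251/10062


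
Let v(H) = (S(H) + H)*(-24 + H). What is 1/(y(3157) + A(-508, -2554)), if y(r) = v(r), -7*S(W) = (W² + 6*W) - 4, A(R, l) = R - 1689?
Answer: -7/31215623283 ≈ -2.2425e-10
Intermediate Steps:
A(R, l) = -1689 + R
S(W) = 4/7 - 6*W/7 - W²/7 (S(W) = -((W² + 6*W) - 4)/7 = -(-4 + W² + 6*W)/7 = 4/7 - 6*W/7 - W²/7)
v(H) = (-24 + H)*(4/7 - H²/7 + H/7) (v(H) = ((4/7 - 6*H/7 - H²/7) + H)*(-24 + H) = (4/7 - H²/7 + H/7)*(-24 + H) = (-24 + H)*(4/7 - H²/7 + H/7))
y(r) = -96/7 - 20*r/7 - r³/7 + 25*r²/7
1/(y(3157) + A(-508, -2554)) = 1/((-96/7 - 20/7*3157 - ⅐*3157³ + (25/7)*3157²) + (-1689 - 508)) = 1/((-96/7 - 9020 - ⅐*31464710893 + (25/7)*9966649) - 2197) = 1/((-96/7 - 9020 - 4494958699 + 35595175) - 2197) = 1/(-31215607904/7 - 2197) = 1/(-31215623283/7) = -7/31215623283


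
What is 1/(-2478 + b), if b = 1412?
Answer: -1/1066 ≈ -0.00093809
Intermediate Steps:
1/(-2478 + b) = 1/(-2478 + 1412) = 1/(-1066) = -1/1066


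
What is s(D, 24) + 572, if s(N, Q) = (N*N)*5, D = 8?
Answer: 892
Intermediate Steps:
s(N, Q) = 5*N² (s(N, Q) = N²*5 = 5*N²)
s(D, 24) + 572 = 5*8² + 572 = 5*64 + 572 = 320 + 572 = 892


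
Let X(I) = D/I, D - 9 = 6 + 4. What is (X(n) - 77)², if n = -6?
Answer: 231361/36 ≈ 6426.7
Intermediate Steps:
D = 19 (D = 9 + (6 + 4) = 9 + 10 = 19)
X(I) = 19/I
(X(n) - 77)² = (19/(-6) - 77)² = (19*(-⅙) - 77)² = (-19/6 - 77)² = (-481/6)² = 231361/36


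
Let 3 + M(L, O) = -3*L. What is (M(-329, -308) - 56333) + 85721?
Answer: 30372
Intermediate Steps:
M(L, O) = -3 - 3*L
(M(-329, -308) - 56333) + 85721 = ((-3 - 3*(-329)) - 56333) + 85721 = ((-3 + 987) - 56333) + 85721 = (984 - 56333) + 85721 = -55349 + 85721 = 30372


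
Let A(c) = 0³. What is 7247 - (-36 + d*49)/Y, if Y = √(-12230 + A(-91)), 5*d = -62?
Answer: 7247 - 1609*I*√12230/30575 ≈ 7247.0 - 5.8197*I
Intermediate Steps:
A(c) = 0
d = -62/5 (d = (⅕)*(-62) = -62/5 ≈ -12.400)
Y = I*√12230 (Y = √(-12230 + 0) = √(-12230) = I*√12230 ≈ 110.59*I)
7247 - (-36 + d*49)/Y = 7247 - (-36 - 62/5*49)/(I*√12230) = 7247 - (-36 - 3038/5)*(-I*√12230/12230) = 7247 - (-3218)*(-I*√12230/12230)/5 = 7247 - 1609*I*√12230/30575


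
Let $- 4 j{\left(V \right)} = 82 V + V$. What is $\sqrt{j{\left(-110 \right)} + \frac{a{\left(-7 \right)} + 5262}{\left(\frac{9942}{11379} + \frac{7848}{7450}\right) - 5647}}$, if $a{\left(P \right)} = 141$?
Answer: $\frac{\sqrt{58055847657734091442425070}}{159517622186} \approx 47.766$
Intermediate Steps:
$j{\left(V \right)} = - \frac{83 V}{4}$ ($j{\left(V \right)} = - \frac{82 V + V}{4} = - \frac{83 V}{4}$)
$\sqrt{j{\left(-110 \right)} + \frac{a{\left(-7 \right)} + 5262}{\left(\frac{9942}{11379} + \frac{7848}{7450}\right) - 5647}} = \sqrt{\left(- \frac{83}{4}\right) \left(-110\right) + \frac{141 + 5262}{\left(\frac{9942}{11379} + \frac{7848}{7450}\right) - 5647}} = \sqrt{\frac{4565}{2} + \frac{5403}{\left(9942 \cdot \frac{1}{11379} + 7848 \cdot \frac{1}{7450}\right) - 5647}} = \sqrt{\frac{4565}{2} + \frac{5403}{\left(\frac{3314}{3793} + \frac{3924}{3725}\right) - 5647}} = \sqrt{\frac{4565}{2} + \frac{5403}{\frac{27228382}{14128925} - 5647}} = \sqrt{\frac{4565}{2} + \frac{5403}{- \frac{79758811093}{14128925}}} = \sqrt{\frac{4565}{2} + 5403 \left(- \frac{14128925}{79758811093}\right)} = \sqrt{\frac{4565}{2} - \frac{76338581775}{79758811093}} = \sqrt{\frac{363946295475995}{159517622186}} = \frac{\sqrt{58055847657734091442425070}}{159517622186}$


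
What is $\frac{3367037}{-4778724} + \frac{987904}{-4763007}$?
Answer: $- \frac{6919380451585}{7587031954356} \approx -0.912$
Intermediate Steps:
$\frac{3367037}{-4778724} + \frac{987904}{-4763007} = 3367037 \left(- \frac{1}{4778724}\right) + 987904 \left(- \frac{1}{4763007}\right) = - \frac{3367037}{4778724} - \frac{987904}{4763007} = - \frac{6919380451585}{7587031954356}$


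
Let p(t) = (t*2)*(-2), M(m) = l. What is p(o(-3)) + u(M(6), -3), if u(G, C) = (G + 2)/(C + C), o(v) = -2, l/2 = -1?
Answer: 8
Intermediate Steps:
l = -2 (l = 2*(-1) = -2)
M(m) = -2
u(G, C) = (2 + G)/(2*C) (u(G, C) = (2 + G)/((2*C)) = (2 + G)*(1/(2*C)) = (2 + G)/(2*C))
p(t) = -4*t (p(t) = (2*t)*(-2) = -4*t)
p(o(-3)) + u(M(6), -3) = -4*(-2) + (1/2)*(2 - 2)/(-3) = 8 + (1/2)*(-1/3)*0 = 8 + 0 = 8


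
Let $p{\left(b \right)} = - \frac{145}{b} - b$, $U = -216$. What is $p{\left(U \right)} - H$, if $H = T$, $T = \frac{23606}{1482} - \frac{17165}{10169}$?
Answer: $\frac{109826092319}{542536488} \approx 202.43$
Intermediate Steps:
$T = \frac{107305442}{7535229}$ ($T = 23606 \cdot \frac{1}{1482} - \frac{17165}{10169} = \frac{11803}{741} - \frac{17165}{10169} = \frac{107305442}{7535229} \approx 14.241$)
$H = \frac{107305442}{7535229} \approx 14.241$
$p{\left(b \right)} = - b - \frac{145}{b}$
$p{\left(U \right)} - H = \left(\left(-1\right) \left(-216\right) - \frac{145}{-216}\right) - \frac{107305442}{7535229} = \left(216 - - \frac{145}{216}\right) - \frac{107305442}{7535229} = \left(216 + \frac{145}{216}\right) - \frac{107305442}{7535229} = \frac{46801}{216} - \frac{107305442}{7535229} = \frac{109826092319}{542536488}$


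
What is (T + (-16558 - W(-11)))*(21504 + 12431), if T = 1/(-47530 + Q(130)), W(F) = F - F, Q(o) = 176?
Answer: -26608010432355/47354 ≈ -5.6190e+8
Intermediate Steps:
W(F) = 0
T = -1/47354 (T = 1/(-47530 + 176) = 1/(-47354) = -1/47354 ≈ -2.1118e-5)
(T + (-16558 - W(-11)))*(21504 + 12431) = (-1/47354 + (-16558 - 1*0))*(21504 + 12431) = (-1/47354 + (-16558 + 0))*33935 = (-1/47354 - 16558)*33935 = -784087533/47354*33935 = -26608010432355/47354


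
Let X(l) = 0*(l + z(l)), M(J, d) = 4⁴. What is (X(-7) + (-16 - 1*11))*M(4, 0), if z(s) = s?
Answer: -6912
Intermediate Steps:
M(J, d) = 256
X(l) = 0 (X(l) = 0*(l + l) = 0*(2*l) = 0)
(X(-7) + (-16 - 1*11))*M(4, 0) = (0 + (-16 - 1*11))*256 = (0 + (-16 - 11))*256 = (0 - 27)*256 = -27*256 = -6912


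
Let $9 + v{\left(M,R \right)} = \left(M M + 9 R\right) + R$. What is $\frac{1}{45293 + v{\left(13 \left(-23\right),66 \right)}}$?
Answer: $\frac{1}{135345} \approx 7.3885 \cdot 10^{-6}$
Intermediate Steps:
$v{\left(M,R \right)} = -9 + M^{2} + 10 R$ ($v{\left(M,R \right)} = -9 + \left(\left(M M + 9 R\right) + R\right) = -9 + \left(\left(M^{2} + 9 R\right) + R\right) = -9 + \left(M^{2} + 10 R\right) = -9 + M^{2} + 10 R$)
$\frac{1}{45293 + v{\left(13 \left(-23\right),66 \right)}} = \frac{1}{45293 + \left(-9 + \left(13 \left(-23\right)\right)^{2} + 10 \cdot 66\right)} = \frac{1}{45293 + \left(-9 + \left(-299\right)^{2} + 660\right)} = \frac{1}{45293 + \left(-9 + 89401 + 660\right)} = \frac{1}{45293 + 90052} = \frac{1}{135345}$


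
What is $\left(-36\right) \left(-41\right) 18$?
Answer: $26568$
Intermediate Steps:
$\left(-36\right) \left(-41\right) 18 = 1476 \cdot 18 = 26568$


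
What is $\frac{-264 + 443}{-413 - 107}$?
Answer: $- \frac{179}{520} \approx -0.34423$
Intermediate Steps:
$\frac{-264 + 443}{-413 - 107} = \frac{179}{-520} = 179 \left(- \frac{1}{520}\right) = - \frac{179}{520}$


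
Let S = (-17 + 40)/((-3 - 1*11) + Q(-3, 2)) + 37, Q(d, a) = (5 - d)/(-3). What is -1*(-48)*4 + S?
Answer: 11381/50 ≈ 227.62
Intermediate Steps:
Q(d, a) = -5/3 + d/3 (Q(d, a) = (5 - d)*(-⅓) = -5/3 + d/3)
S = 1781/50 (S = (-17 + 40)/((-3 - 1*11) + (-5/3 + (⅓)*(-3))) + 37 = 23/((-3 - 11) + (-5/3 - 1)) + 37 = 23/(-14 - 8/3) + 37 = 23/(-50/3) + 37 = 23*(-3/50) + 37 = -69/50 + 37 = 1781/50 ≈ 35.620)
-1*(-48)*4 + S = -1*(-48)*4 + 1781/50 = 48*4 + 1781/50 = 192 + 1781/50 = 11381/50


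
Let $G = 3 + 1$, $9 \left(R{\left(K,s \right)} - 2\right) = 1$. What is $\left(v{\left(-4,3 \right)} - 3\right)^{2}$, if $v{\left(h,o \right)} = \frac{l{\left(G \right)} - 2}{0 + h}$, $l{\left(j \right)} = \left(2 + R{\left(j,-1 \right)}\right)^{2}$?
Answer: $\frac{4748041}{104976} \approx 45.23$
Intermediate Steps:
$R{\left(K,s \right)} = \frac{19}{9}$ ($R{\left(K,s \right)} = 2 + \frac{1}{9} \cdot 1 = 2 + \frac{1}{9} = \frac{19}{9}$)
$G = 4$
$l{\left(j \right)} = \frac{1369}{81}$ ($l{\left(j \right)} = \left(2 + \frac{19}{9}\right)^{2} = \left(\frac{37}{9}\right)^{2} = \frac{1369}{81}$)
$v{\left(h,o \right)} = \frac{1207}{81 h}$ ($v{\left(h,o \right)} = \frac{\frac{1369}{81} - 2}{0 + h} = \frac{1207}{81 h}$)
$\left(v{\left(-4,3 \right)} - 3\right)^{2} = \left(\frac{1207}{81 \left(-4\right)} - 3\right)^{2} = \left(\frac{1207}{81} \left(- \frac{1}{4}\right) - 3\right)^{2} = \left(- \frac{1207}{324} - 3\right)^{2} = \left(- \frac{2179}{324}\right)^{2} = \frac{4748041}{104976}$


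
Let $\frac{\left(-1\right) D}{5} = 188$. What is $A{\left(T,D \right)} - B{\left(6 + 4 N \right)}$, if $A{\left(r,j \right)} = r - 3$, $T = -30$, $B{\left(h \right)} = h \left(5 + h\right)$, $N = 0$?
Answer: $-99$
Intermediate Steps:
$D = -940$ ($D = \left(-5\right) 188 = -940$)
$A{\left(r,j \right)} = -3 + r$
$A{\left(T,D \right)} - B{\left(6 + 4 N \right)} = \left(-3 - 30\right) - \left(6 + 4 \cdot 0\right) \left(5 + \left(6 + 4 \cdot 0\right)\right) = -33 - \left(6 + 0\right) \left(5 + \left(6 + 0\right)\right) = -33 - 6 \left(5 + 6\right) = -33 - 6 \cdot 11 = -33 - 66 = -99$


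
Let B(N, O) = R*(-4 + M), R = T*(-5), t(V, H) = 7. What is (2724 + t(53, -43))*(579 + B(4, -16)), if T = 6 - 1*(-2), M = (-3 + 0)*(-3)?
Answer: 1035049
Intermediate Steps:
M = 9 (M = -3*(-3) = 9)
T = 8 (T = 6 + 2 = 8)
R = -40 (R = 8*(-5) = -40)
B(N, O) = -200 (B(N, O) = -40*(-4 + 9) = -40*5 = -200)
(2724 + t(53, -43))*(579 + B(4, -16)) = (2724 + 7)*(579 - 200) = 2731*379 = 1035049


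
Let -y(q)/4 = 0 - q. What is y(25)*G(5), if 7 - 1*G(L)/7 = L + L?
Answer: -2100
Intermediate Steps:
y(q) = 4*q (y(q) = -4*(0 - q) = -(-4)*q = 4*q)
G(L) = 49 - 14*L (G(L) = 49 - 7*(L + L) = 49 - 14*L)
y(25)*G(5) = (4*25)*(49 - 14*5) = 100*(49 - 70) = 100*(-21) = -2100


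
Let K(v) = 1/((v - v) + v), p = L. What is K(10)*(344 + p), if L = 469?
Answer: 813/10 ≈ 81.300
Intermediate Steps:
p = 469
K(v) = 1/v (K(v) = 1/(0 + v) = 1/v)
K(10)*(344 + p) = (344 + 469)/10 = (⅒)*813 = 813/10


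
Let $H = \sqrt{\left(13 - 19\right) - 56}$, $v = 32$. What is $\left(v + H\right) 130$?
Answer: $4160 + 130 i \sqrt{62} \approx 4160.0 + 1023.6 i$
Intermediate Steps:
$H = i \sqrt{62}$ ($H = \sqrt{-6 - 56} = \sqrt{-62} = i \sqrt{62} \approx 7.874 i$)
$\left(v + H\right) 130 = \left(32 + i \sqrt{62}\right) 130 = 4160 + 130 i \sqrt{62}$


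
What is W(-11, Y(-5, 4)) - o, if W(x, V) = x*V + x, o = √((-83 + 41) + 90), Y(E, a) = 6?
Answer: -77 - 4*√3 ≈ -83.928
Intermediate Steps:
o = 4*√3 (o = √(-42 + 90) = √48 = 4*√3 ≈ 6.9282)
W(x, V) = x + V*x (W(x, V) = V*x + x = x + V*x)
W(-11, Y(-5, 4)) - o = -11*(1 + 6) - 4*√3 = -11*7 - 4*√3 = -77 - 4*√3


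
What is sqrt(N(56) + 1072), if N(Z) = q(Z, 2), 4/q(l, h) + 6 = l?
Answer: 3*sqrt(2978)/5 ≈ 32.743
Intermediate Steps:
q(l, h) = 4/(-6 + l)
N(Z) = 4/(-6 + Z)
sqrt(N(56) + 1072) = sqrt(4/(-6 + 56) + 1072) = sqrt(4/50 + 1072) = sqrt(4*(1/50) + 1072) = sqrt(2/25 + 1072) = sqrt(26802/25) = 3*sqrt(2978)/5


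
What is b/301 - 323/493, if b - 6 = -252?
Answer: -12853/8729 ≈ -1.4724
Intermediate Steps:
b = -246 (b = 6 - 252 = -246)
b/301 - 323/493 = -246/301 - 323/493 = -246*1/301 - 323*1/493 = -246/301 - 19/29 = -12853/8729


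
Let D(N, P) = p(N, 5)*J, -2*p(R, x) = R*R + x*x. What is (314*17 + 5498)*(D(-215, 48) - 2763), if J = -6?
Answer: 1473555132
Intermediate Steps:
p(R, x) = -R**2/2 - x**2/2 (p(R, x) = -(R*R + x*x)/2 = -(R**2 + x**2)/2 = -R**2/2 - x**2/2)
D(N, P) = 75 + 3*N**2 (D(N, P) = (-N**2/2 - 1/2*5**2)*(-6) = (-N**2/2 - 1/2*25)*(-6) = (-N**2/2 - 25/2)*(-6) = (-25/2 - N**2/2)*(-6) = 75 + 3*N**2)
(314*17 + 5498)*(D(-215, 48) - 2763) = (314*17 + 5498)*((75 + 3*(-215)**2) - 2763) = (5338 + 5498)*((75 + 3*46225) - 2763) = 10836*((75 + 138675) - 2763) = 10836*(138750 - 2763) = 10836*135987 = 1473555132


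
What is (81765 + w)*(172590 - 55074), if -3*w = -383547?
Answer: 24632998824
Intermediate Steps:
w = 127849 (w = -⅓*(-383547) = 127849)
(81765 + w)*(172590 - 55074) = (81765 + 127849)*(172590 - 55074) = 209614*117516 = 24632998824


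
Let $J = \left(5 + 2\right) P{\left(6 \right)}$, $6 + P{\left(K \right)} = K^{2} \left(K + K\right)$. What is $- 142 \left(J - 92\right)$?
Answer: $-410380$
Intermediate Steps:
$P{\left(K \right)} = -6 + 2 K^{3}$ ($P{\left(K \right)} = -6 + K^{2} \left(K + K\right) = -6 + K^{2} \cdot 2 K = -6 + 2 K^{3}$)
$J = 2982$ ($J = \left(5 + 2\right) \left(-6 + 2 \cdot 6^{3}\right) = 7 \left(-6 + 2 \cdot 216\right) = 7 \left(-6 + 432\right) = 7 \cdot 426 = 2982$)
$- 142 \left(J - 92\right) = - 142 \left(2982 - 92\right) = \left(-142\right) 2890 = -410380$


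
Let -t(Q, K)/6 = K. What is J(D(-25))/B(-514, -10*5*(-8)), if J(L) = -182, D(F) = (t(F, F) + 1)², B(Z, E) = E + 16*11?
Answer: -91/288 ≈ -0.31597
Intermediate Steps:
t(Q, K) = -6*K
B(Z, E) = 176 + E (B(Z, E) = E + 176 = 176 + E)
D(F) = (1 - 6*F)² (D(F) = (-6*F + 1)² = (1 - 6*F)²)
J(D(-25))/B(-514, -10*5*(-8)) = -182/(176 - 10*5*(-8)) = -182/(176 - 50*(-8)) = -182/(176 + 400) = -182/576 = -182*1/576 = -91/288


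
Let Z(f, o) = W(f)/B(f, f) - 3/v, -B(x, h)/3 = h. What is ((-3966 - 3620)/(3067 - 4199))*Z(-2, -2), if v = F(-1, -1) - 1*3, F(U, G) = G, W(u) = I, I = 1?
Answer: 41723/6792 ≈ 6.1430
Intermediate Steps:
B(x, h) = -3*h
W(u) = 1
v = -4 (v = -1 - 1*3 = -1 - 3 = -4)
Z(f, o) = ¾ - 1/(3*f) (Z(f, o) = 1/(-3*f) - 3/(-4) = 1*(-1/(3*f)) - 3*(-¼) = -1/(3*f) + ¾ = ¾ - 1/(3*f))
((-3966 - 3620)/(3067 - 4199))*Z(-2, -2) = ((-3966 - 3620)/(3067 - 4199))*((1/12)*(-4 + 9*(-2))/(-2)) = (-7586/(-1132))*((1/12)*(-½)*(-4 - 18)) = (-7586*(-1/1132))*((1/12)*(-½)*(-22)) = (3793/566)*(11/12) = 41723/6792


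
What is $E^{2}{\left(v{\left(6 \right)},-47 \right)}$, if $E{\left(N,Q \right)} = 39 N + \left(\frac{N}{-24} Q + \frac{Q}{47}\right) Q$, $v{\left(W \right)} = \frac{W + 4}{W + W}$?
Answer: $\frac{162409}{20736} \approx 7.8322$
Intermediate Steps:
$v{\left(W \right)} = \frac{4 + W}{2 W}$
$E{\left(N,Q \right)} = 39 N + Q \left(\frac{Q}{47} - \frac{N Q}{24}\right)$ ($E{\left(N,Q \right)} = 39 N + \left(N \left(- \frac{1}{24}\right) Q + Q \frac{1}{47}\right) Q = 39 N + \left(- \frac{N}{24} Q + \frac{Q}{47}\right) Q = 39 N + \left(- \frac{N Q}{24} + \frac{Q}{47}\right) Q = 39 N + \left(\frac{Q}{47} - \frac{N Q}{24}\right) Q = 39 N + Q \left(\frac{Q}{47} - \frac{N Q}{24}\right)$)
$E^{2}{\left(v{\left(6 \right)},-47 \right)} = \left(39 \frac{4 + 6}{2 \cdot 6} + \frac{\left(-47\right)^{2}}{47} - \frac{\frac{4 + 6}{2 \cdot 6} \left(-47\right)^{2}}{24}\right)^{2} = \left(39 \cdot \frac{1}{2} \cdot \frac{1}{6} \cdot 10 + \frac{1}{47} \cdot 2209 - \frac{1}{24} \cdot \frac{1}{2} \cdot \frac{1}{6} \cdot 10 \cdot 2209\right)^{2} = \left(39 \cdot \frac{5}{6} + 47 - \frac{5}{144} \cdot 2209\right)^{2} = \left(\frac{65}{2} + 47 - \frac{11045}{144}\right)^{2} = \left(\frac{403}{144}\right)^{2} = \frac{162409}{20736}$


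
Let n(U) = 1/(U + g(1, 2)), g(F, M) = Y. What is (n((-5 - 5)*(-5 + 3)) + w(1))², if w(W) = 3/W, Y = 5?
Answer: 5776/625 ≈ 9.2416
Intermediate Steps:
g(F, M) = 5
n(U) = 1/(5 + U) (n(U) = 1/(U + 5) = 1/(5 + U))
(n((-5 - 5)*(-5 + 3)) + w(1))² = (1/(5 + (-5 - 5)*(-5 + 3)) + 3/1)² = (1/(5 - 10*(-2)) + 3*1)² = (1/(5 + 20) + 3)² = (1/25 + 3)² = (76/25)² = 5776/625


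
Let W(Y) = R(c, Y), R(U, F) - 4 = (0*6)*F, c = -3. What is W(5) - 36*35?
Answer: -1256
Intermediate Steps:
R(U, F) = 4 (R(U, F) = 4 + (0*6)*F = 4 + 0*F = 4 + 0 = 4)
W(Y) = 4
W(5) - 36*35 = 4 - 36*35 = 4 - 1*1260 = 4 - 1260 = -1256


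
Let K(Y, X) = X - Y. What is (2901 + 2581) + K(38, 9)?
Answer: 5453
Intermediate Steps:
(2901 + 2581) + K(38, 9) = (2901 + 2581) + (9 - 1*38) = 5482 + (9 - 38) = 5482 - 29 = 5453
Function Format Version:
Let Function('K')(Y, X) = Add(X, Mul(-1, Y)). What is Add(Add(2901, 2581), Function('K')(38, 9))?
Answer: 5453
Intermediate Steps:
Add(Add(2901, 2581), Function('K')(38, 9)) = Add(Add(2901, 2581), Add(9, Mul(-1, 38))) = Add(5482, Add(9, -38)) = Add(5482, -29) = 5453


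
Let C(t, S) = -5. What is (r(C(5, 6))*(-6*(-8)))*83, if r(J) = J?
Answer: -19920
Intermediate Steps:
(r(C(5, 6))*(-6*(-8)))*83 = -(-30)*(-8)*83 = -5*48*83 = -240*83 = -19920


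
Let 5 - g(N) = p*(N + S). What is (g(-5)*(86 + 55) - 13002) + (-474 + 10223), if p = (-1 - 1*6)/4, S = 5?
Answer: -2548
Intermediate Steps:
p = -7/4 (p = (-1 - 6)*(¼) = -7*¼ = -7/4 ≈ -1.7500)
g(N) = 55/4 + 7*N/4 (g(N) = 5 - (-7)*(N + 5)/4 = 5 - (-7)*(5 + N)/4 = 5 - (-35/4 - 7*N/4) = 5 + (35/4 + 7*N/4) = 55/4 + 7*N/4)
(g(-5)*(86 + 55) - 13002) + (-474 + 10223) = ((55/4 + (7/4)*(-5))*(86 + 55) - 13002) + (-474 + 10223) = ((55/4 - 35/4)*141 - 13002) + 9749 = (5*141 - 13002) + 9749 = (705 - 13002) + 9749 = -12297 + 9749 = -2548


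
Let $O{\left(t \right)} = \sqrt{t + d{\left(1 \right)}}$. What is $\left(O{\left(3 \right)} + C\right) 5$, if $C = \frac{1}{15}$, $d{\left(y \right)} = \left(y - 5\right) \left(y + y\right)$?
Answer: $\frac{1}{3} + 5 i \sqrt{5} \approx 0.33333 + 11.18 i$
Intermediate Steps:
$d{\left(y \right)} = 2 y \left(-5 + y\right)$ ($d{\left(y \right)} = \left(-5 + y\right) 2 y = 2 y \left(-5 + y\right)$)
$C = \frac{1}{15} \approx 0.066667$
$O{\left(t \right)} = \sqrt{-8 + t}$ ($O{\left(t \right)} = \sqrt{t + 2 \cdot 1 \left(-5 + 1\right)} = \sqrt{t + 2 \cdot 1 \left(-4\right)} = \sqrt{t - 8} = \sqrt{-8 + t}$)
$\left(O{\left(3 \right)} + C\right) 5 = \left(\sqrt{-8 + 3} + \frac{1}{15}\right) 5 = \left(\sqrt{-5} + \frac{1}{15}\right) 5 = \left(i \sqrt{5} + \frac{1}{15}\right) 5 = \left(\frac{1}{15} + i \sqrt{5}\right) 5 = \frac{1}{3} + 5 i \sqrt{5}$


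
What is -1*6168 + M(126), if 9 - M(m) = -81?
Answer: -6078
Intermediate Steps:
M(m) = 90 (M(m) = 9 - 1*(-81) = 9 + 81 = 90)
-1*6168 + M(126) = -1*6168 + 90 = -6168 + 90 = -6078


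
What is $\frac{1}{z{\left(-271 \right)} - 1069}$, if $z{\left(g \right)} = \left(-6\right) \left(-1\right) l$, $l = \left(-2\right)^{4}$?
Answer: $- \frac{1}{973} \approx -0.0010277$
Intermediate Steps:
$l = 16$
$z{\left(g \right)} = 96$ ($z{\left(g \right)} = \left(-6\right) \left(-1\right) 16 = 6 \cdot 16 = 96$)
$\frac{1}{z{\left(-271 \right)} - 1069} = \frac{1}{96 - 1069} = \frac{1}{-973} = - \frac{1}{973}$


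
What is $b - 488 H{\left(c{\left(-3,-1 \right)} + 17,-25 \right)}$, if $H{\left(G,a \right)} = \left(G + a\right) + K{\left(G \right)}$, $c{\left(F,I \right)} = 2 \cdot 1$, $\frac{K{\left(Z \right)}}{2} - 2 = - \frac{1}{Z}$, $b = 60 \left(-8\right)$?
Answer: $\frac{10400}{19} \approx 547.37$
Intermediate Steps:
$b = -480$
$K{\left(Z \right)} = 4 - \frac{2}{Z}$ ($K{\left(Z \right)} = 4 + 2 \left(- \frac{1}{Z}\right) = 4 - \frac{2}{Z}$)
$c{\left(F,I \right)} = 2$
$H{\left(G,a \right)} = 4 + G + a - \frac{2}{G}$ ($H{\left(G,a \right)} = \left(G + a\right) + \left(4 - \frac{2}{G}\right) = 4 + G + a - \frac{2}{G}$)
$b - 488 H{\left(c{\left(-3,-1 \right)} + 17,-25 \right)} = -480 - 488 \left(4 + \left(2 + 17\right) - 25 - \frac{2}{2 + 17}\right) = -480 - 488 \left(4 + 19 - 25 - \frac{2}{19}\right) = -480 - - \frac{19520}{19} = -480 + \frac{19520}{19} = \frac{10400}{19}$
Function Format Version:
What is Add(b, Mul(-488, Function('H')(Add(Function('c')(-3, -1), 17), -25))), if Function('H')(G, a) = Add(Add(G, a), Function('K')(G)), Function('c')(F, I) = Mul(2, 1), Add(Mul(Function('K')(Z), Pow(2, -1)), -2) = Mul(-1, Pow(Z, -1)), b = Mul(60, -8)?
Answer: Rational(10400, 19) ≈ 547.37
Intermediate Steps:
b = -480
Function('K')(Z) = Add(4, Mul(-2, Pow(Z, -1))) (Function('K')(Z) = Add(4, Mul(2, Mul(-1, Pow(Z, -1)))) = Add(4, Mul(-2, Pow(Z, -1))))
Function('c')(F, I) = 2
Function('H')(G, a) = Add(4, G, a, Mul(-2, Pow(G, -1))) (Function('H')(G, a) = Add(Add(G, a), Add(4, Mul(-2, Pow(G, -1)))) = Add(4, G, a, Mul(-2, Pow(G, -1))))
Add(b, Mul(-488, Function('H')(Add(Function('c')(-3, -1), 17), -25))) = Add(-480, Mul(-488, Add(4, Add(2, 17), -25, Mul(-2, Pow(Add(2, 17), -1))))) = Add(-480, Mul(-488, Add(4, 19, -25, Mul(-2, Pow(19, -1))))) = Add(-480, Mul(-488, Add(4, 19, -25, Mul(-2, Rational(1, 19))))) = Add(-480, Mul(-488, Add(4, 19, -25, Rational(-2, 19)))) = Add(-480, Mul(-488, Rational(-40, 19))) = Add(-480, Rational(19520, 19)) = Rational(10400, 19)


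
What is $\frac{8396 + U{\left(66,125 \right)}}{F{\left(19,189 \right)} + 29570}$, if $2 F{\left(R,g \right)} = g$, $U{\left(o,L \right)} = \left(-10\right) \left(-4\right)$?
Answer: $\frac{16872}{59329} \approx 0.28438$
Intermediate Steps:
$U{\left(o,L \right)} = 40$
$F{\left(R,g \right)} = \frac{g}{2}$
$\frac{8396 + U{\left(66,125 \right)}}{F{\left(19,189 \right)} + 29570} = \frac{8396 + 40}{\frac{1}{2} \cdot 189 + 29570} = \frac{8436}{\frac{189}{2} + 29570} = \frac{8436}{\frac{59329}{2}} = 8436 \cdot \frac{2}{59329} = \frac{16872}{59329}$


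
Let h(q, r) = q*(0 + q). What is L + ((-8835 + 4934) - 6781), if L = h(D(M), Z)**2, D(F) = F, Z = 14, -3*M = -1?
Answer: -865241/81 ≈ -10682.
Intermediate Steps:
M = 1/3 (M = -1/3*(-1) = 1/3 ≈ 0.33333)
h(q, r) = q**2 (h(q, r) = q*q = q**2)
L = 1/81 (L = ((1/3)**2)**2 = (1/9)**2 = 1/81 ≈ 0.012346)
L + ((-8835 + 4934) - 6781) = 1/81 + ((-8835 + 4934) - 6781) = 1/81 + (-3901 - 6781) = 1/81 - 10682 = -865241/81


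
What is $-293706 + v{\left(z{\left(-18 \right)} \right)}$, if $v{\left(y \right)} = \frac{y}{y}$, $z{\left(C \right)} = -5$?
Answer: $-293705$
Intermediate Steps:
$v{\left(y \right)} = 1$
$-293706 + v{\left(z{\left(-18 \right)} \right)} = -293706 + 1 = -293705$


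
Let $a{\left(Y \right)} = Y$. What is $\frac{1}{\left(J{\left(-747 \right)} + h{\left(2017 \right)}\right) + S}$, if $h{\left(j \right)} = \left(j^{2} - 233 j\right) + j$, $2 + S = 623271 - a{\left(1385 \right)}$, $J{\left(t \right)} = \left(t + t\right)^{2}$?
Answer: $\frac{1}{6454265} \approx 1.5494 \cdot 10^{-7}$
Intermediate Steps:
$J{\left(t \right)} = 4 t^{2}$ ($J{\left(t \right)} = \left(2 t\right)^{2} = 4 t^{2}$)
$S = 621884$ ($S = -2 + \left(623271 - 1385\right) = -2 + 621886 = 621884$)
$h{\left(j \right)} = j^{2} - 232 j$
$\frac{1}{\left(J{\left(-747 \right)} + h{\left(2017 \right)}\right) + S} = \frac{1}{\left(4 \left(-747\right)^{2} + 2017 \left(-232 + 2017\right)\right) + 621884} = \frac{1}{\left(4 \cdot 558009 + 2017 \cdot 1785\right) + 621884} = \frac{1}{\left(2232036 + 3600345\right) + 621884} = \frac{1}{5832381 + 621884} = \frac{1}{6454265}$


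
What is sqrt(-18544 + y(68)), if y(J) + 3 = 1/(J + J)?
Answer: I*sqrt(85761294)/68 ≈ 136.19*I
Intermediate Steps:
y(J) = -3 + 1/(2*J) (y(J) = -3 + 1/(J + J) = -3 + 1/(2*J))
sqrt(-18544 + y(68)) = sqrt(-18544 + (-3 + (1/2)/68)) = sqrt(-18544 + (-3 + (1/2)*(1/68))) = sqrt(-18544 + (-3 + 1/136)) = sqrt(-18544 - 407/136) = sqrt(-2522391/136) = I*sqrt(85761294)/68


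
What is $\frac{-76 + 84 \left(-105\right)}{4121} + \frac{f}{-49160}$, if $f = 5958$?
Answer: $- \frac{230940139}{101294180} \approx -2.2799$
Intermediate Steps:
$\frac{-76 + 84 \left(-105\right)}{4121} + \frac{f}{-49160} = \frac{-76 + 84 \left(-105\right)}{4121} + \frac{5958}{-49160} = \left(-76 - 8820\right) \frac{1}{4121} + 5958 \left(- \frac{1}{49160}\right) = \left(-8896\right) \frac{1}{4121} - \frac{2979}{24580} = - \frac{8896}{4121} - \frac{2979}{24580} = - \frac{230940139}{101294180}$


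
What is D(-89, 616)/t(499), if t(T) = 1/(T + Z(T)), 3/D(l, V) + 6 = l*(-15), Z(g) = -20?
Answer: 479/443 ≈ 1.0813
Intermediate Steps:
D(l, V) = 3/(-6 - 15*l) (D(l, V) = 3/(-6 + l*(-15)) = 3/(-6 - 15*l))
t(T) = 1/(-20 + T) (t(T) = 1/(T - 20) = 1/(-20 + T))
D(-89, 616)/t(499) = (-1/(2 + 5*(-89)))/(1/(-20 + 499)) = (-1/(2 - 445))/(1/479) = (-1/(-443))/(1/479) = -1*(-1/443)*479 = (1/443)*479 = 479/443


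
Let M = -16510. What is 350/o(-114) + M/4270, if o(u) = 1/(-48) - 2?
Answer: -7333747/41419 ≈ -177.06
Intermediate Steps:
o(u) = -97/48 (o(u) = -1/48 - 2 = -97/48)
350/o(-114) + M/4270 = 350/(-97/48) - 16510/4270 = 350*(-48/97) - 16510*1/4270 = -16800/97 - 1651/427 = -7333747/41419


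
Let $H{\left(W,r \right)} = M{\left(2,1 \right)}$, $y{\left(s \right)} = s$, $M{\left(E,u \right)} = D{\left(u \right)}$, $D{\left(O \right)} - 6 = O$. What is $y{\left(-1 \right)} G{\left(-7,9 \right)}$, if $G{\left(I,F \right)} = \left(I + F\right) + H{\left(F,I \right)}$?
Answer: $-9$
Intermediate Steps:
$D{\left(O \right)} = 6 + O$
$M{\left(E,u \right)} = 6 + u$
$H{\left(W,r \right)} = 7$ ($H{\left(W,r \right)} = 6 + 1 = 7$)
$G{\left(I,F \right)} = 7 + F + I$ ($G{\left(I,F \right)} = \left(I + F\right) + 7 = \left(F + I\right) + 7 = 7 + F + I$)
$y{\left(-1 \right)} G{\left(-7,9 \right)} = - (7 + 9 - 7) = \left(-1\right) 9 = -9$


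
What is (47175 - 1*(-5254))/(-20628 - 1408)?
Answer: -52429/22036 ≈ -2.3792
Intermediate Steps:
(47175 - 1*(-5254))/(-20628 - 1408) = (47175 + 5254)/(-22036) = 52429*(-1/22036) = -52429/22036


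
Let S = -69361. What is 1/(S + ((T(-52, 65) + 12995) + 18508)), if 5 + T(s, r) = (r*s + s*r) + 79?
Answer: -1/44544 ≈ -2.2450e-5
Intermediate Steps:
T(s, r) = 74 + 2*r*s (T(s, r) = -5 + ((r*s + s*r) + 79) = -5 + ((r*s + r*s) + 79) = -5 + (2*r*s + 79) = -5 + (79 + 2*r*s) = 74 + 2*r*s)
1/(S + ((T(-52, 65) + 12995) + 18508)) = 1/(-69361 + (((74 + 2*65*(-52)) + 12995) + 18508)) = 1/(-69361 + (((74 - 6760) + 12995) + 18508)) = 1/(-69361 + ((-6686 + 12995) + 18508)) = 1/(-69361 + (6309 + 18508)) = 1/(-69361 + 24817) = 1/(-44544) = -1/44544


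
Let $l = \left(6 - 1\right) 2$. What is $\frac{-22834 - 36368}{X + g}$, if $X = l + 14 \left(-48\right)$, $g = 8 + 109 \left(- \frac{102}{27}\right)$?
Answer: $\frac{24219}{436} \approx 55.548$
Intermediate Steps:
$l = 10$ ($l = 5 \cdot 2 = 10$)
$g = - \frac{3634}{9}$ ($g = 8 + 109 \left(\left(-102\right) \frac{1}{27}\right) = 8 + 109 \left(- \frac{34}{9}\right) = 8 - \frac{3706}{9} = - \frac{3634}{9} \approx -403.78$)
$X = -662$ ($X = 10 + 14 \left(-48\right) = 10 - 672 = -662$)
$\frac{-22834 - 36368}{X + g} = \frac{-22834 - 36368}{-662 - \frac{3634}{9}} = - \frac{59202}{- \frac{9592}{9}} = \left(-59202\right) \left(- \frac{9}{9592}\right) = \frac{24219}{436}$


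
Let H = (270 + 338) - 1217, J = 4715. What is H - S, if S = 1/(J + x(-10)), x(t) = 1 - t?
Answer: -2878135/4726 ≈ -609.00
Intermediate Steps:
S = 1/4726 (S = 1/(4715 + (1 - 1*(-10))) = 1/(4715 + (1 + 10)) = 1/(4715 + 11) = 1/4726 ≈ 0.00021160)
H = -609 (H = 608 - 1217 = -609)
H - S = -609 - 1*1/4726 = -609 - 1/4726 = -2878135/4726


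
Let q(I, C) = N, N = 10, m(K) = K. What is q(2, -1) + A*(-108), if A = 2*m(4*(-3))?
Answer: 2602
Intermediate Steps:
q(I, C) = 10
A = -24 (A = 2*(4*(-3)) = 2*(-12) = -24)
q(2, -1) + A*(-108) = 10 - 24*(-108) = 10 + 2592 = 2602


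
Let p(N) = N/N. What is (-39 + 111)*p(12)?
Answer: 72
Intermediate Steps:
p(N) = 1
(-39 + 111)*p(12) = (-39 + 111)*1 = 72*1 = 72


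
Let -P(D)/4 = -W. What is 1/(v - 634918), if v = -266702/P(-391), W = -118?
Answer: -236/149707297 ≈ -1.5764e-6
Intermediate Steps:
P(D) = -472 (P(D) = -(-4)*(-118) = -4*118 = -472)
v = 133351/236 (v = -266702/(-472) = -266702*(-1/472) = 133351/236 ≈ 565.05)
1/(v - 634918) = 1/(133351/236 - 634918) = 1/(-149707297/236) = -236/149707297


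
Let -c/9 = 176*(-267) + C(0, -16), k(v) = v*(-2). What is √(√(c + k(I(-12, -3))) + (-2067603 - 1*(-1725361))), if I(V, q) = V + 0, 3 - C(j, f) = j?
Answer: √(-342242 + 5*√16917) ≈ 584.46*I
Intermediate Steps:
C(j, f) = 3 - j
I(V, q) = V
k(v) = -2*v
c = 422901 (c = -9*(176*(-267) + (3 - 1*0)) = -9*(-46992 + (3 + 0)) = -9*(-46992 + 3) = -9*(-46989) = 422901)
√(√(c + k(I(-12, -3))) + (-2067603 - 1*(-1725361))) = √(√(422901 - 2*(-12)) + (-2067603 - 1*(-1725361))) = √(√(422901 + 24) + (-2067603 + 1725361)) = √(√422925 - 342242) = √(5*√16917 - 342242) = √(-342242 + 5*√16917)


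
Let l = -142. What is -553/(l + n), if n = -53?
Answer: 553/195 ≈ 2.8359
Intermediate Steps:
-553/(l + n) = -553/(-142 - 53) = -553/(-195) = -1/195*(-553) = 553/195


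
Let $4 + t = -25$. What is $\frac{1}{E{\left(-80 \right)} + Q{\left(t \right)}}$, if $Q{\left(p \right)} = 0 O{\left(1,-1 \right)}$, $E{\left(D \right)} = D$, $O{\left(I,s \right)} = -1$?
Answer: $- \frac{1}{80} \approx -0.0125$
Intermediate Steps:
$t = -29$ ($t = -4 - 25 = -29$)
$Q{\left(p \right)} = 0$ ($Q{\left(p \right)} = 0 \left(-1\right) = 0$)
$\frac{1}{E{\left(-80 \right)} + Q{\left(t \right)}} = \frac{1}{-80 + 0} = \frac{1}{-80} = - \frac{1}{80}$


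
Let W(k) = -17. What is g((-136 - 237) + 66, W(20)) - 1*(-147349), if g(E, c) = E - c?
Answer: 147059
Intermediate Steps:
g((-136 - 237) + 66, W(20)) - 1*(-147349) = (((-136 - 237) + 66) - 1*(-17)) - 1*(-147349) = ((-373 + 66) + 17) + 147349 = (-307 + 17) + 147349 = -290 + 147349 = 147059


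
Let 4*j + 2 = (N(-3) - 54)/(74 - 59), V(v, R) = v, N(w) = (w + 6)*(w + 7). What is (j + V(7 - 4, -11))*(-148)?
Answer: -1332/5 ≈ -266.40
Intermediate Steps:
N(w) = (6 + w)*(7 + w)
j = -6/5 (j = -1/2 + (((42 + (-3)**2 + 13*(-3)) - 54)/(74 - 59))/4 = -1/2 + (((42 + 9 - 39) - 54)/15)/4 = -1/2 + ((12 - 54)*(1/15))/4 = -1/2 + (-42*1/15)/4 = -1/2 + (1/4)*(-14/5) = -1/2 - 7/10 = -6/5 ≈ -1.2000)
(j + V(7 - 4, -11))*(-148) = (-6/5 + (7 - 4))*(-148) = (-6/5 + 3)*(-148) = (9/5)*(-148) = -1332/5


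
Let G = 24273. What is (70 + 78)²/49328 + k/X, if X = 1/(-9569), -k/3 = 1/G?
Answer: 40577806/24944553 ≈ 1.6267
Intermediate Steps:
k = -1/8091 (k = -3/24273 = -3*1/24273 = -1/8091 ≈ -0.00012359)
X = -1/9569 ≈ -0.00010450
(70 + 78)²/49328 + k/X = (70 + 78)²/49328 - 1/(8091*(-1/9569)) = 148²*(1/49328) - 1/8091*(-9569) = 21904*(1/49328) + 9569/8091 = 1369/3083 + 9569/8091 = 40577806/24944553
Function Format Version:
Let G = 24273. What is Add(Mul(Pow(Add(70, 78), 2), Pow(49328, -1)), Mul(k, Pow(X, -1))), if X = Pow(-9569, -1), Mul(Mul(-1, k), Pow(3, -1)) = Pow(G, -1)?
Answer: Rational(40577806, 24944553) ≈ 1.6267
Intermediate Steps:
k = Rational(-1, 8091) (k = Mul(-3, Pow(24273, -1)) = Mul(-3, Rational(1, 24273)) = Rational(-1, 8091) ≈ -0.00012359)
X = Rational(-1, 9569) ≈ -0.00010450
Add(Mul(Pow(Add(70, 78), 2), Pow(49328, -1)), Mul(k, Pow(X, -1))) = Add(Mul(Pow(Add(70, 78), 2), Pow(49328, -1)), Mul(Rational(-1, 8091), Pow(Rational(-1, 9569), -1))) = Add(Mul(Pow(148, 2), Rational(1, 49328)), Mul(Rational(-1, 8091), -9569)) = Add(Mul(21904, Rational(1, 49328)), Rational(9569, 8091)) = Add(Rational(1369, 3083), Rational(9569, 8091)) = Rational(40577806, 24944553)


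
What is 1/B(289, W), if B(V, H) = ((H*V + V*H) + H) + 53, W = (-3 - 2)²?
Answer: 1/14528 ≈ 6.8833e-5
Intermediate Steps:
W = 25 (W = (-5)² = 25)
B(V, H) = 53 + H + 2*H*V (B(V, H) = ((H*V + H*V) + H) + 53 = (2*H*V + H) + 53 = (H + 2*H*V) + 53 = 53 + H + 2*H*V)
1/B(289, W) = 1/(53 + 25 + 2*25*289) = 1/(53 + 25 + 14450) = 1/14528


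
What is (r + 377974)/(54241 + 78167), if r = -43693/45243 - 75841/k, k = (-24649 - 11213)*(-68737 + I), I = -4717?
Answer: 15015538568617025603/5260103898259012704 ≈ 2.8546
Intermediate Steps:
k = 2634207348 (k = (-24649 - 11213)*(-68737 - 4717) = -35862*(-73454) = 2634207348)
r = -38366617643509/39726481015188 (r = -43693/45243 - 75841/2634207348 = -38366617643509/39726481015188 ≈ -0.96577)
(r + 377974)/(54241 + 78167) = (-38366617643509/39726481015188 + 377974)/(54241 + 78167) = (15015538568617025603/39726481015188)/132408 = (15015538568617025603/39726481015188)*(1/132408) = 15015538568617025603/5260103898259012704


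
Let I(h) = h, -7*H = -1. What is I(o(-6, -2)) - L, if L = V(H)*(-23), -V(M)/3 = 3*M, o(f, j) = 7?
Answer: -158/7 ≈ -22.571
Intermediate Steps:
H = ⅐ (H = -⅐*(-1) = ⅐ ≈ 0.14286)
V(M) = -9*M
L = 207/7 (L = -9*⅐*(-23) = -9/7*(-23) = 207/7 ≈ 29.571)
I(o(-6, -2)) - L = 7 - 1*207/7 = 7 - 207/7 = -158/7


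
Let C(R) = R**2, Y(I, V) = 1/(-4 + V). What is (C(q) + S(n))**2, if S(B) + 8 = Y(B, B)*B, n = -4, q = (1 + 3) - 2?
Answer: 49/4 ≈ 12.250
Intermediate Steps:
q = 2 (q = 4 - 2 = 2)
S(B) = -8 + B/(-4 + B)
(C(q) + S(n))**2 = (2**2 + (32 - 7*(-4))/(-4 - 4))**2 = (4 + (32 + 28)/(-8))**2 = (4 - 1/8*60)**2 = (4 - 15/2)**2 = (-7/2)**2 = 49/4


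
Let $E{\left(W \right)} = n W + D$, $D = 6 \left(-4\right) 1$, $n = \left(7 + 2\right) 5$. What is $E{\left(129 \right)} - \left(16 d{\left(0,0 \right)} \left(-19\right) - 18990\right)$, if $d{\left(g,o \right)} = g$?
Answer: $24771$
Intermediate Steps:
$n = 45$ ($n = 9 \cdot 5 = 45$)
$D = -24$ ($D = \left(-24\right) 1 = -24$)
$E{\left(W \right)} = -24 + 45 W$ ($E{\left(W \right)} = 45 W - 24 = -24 + 45 W$)
$E{\left(129 \right)} - \left(16 d{\left(0,0 \right)} \left(-19\right) - 18990\right) = \left(-24 + 45 \cdot 129\right) - \left(16 \cdot 0 \left(-19\right) - 18990\right) = \left(-24 + 5805\right) - \left(0 \left(-19\right) - 18990\right) = 5781 - \left(0 - 18990\right) = 5781 - -18990 = 5781 + 18990 = 24771$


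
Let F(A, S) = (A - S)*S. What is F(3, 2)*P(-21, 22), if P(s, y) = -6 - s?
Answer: 30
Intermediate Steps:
F(A, S) = S*(A - S)
F(3, 2)*P(-21, 22) = (2*(3 - 1*2))*(-6 - 1*(-21)) = (2*(3 - 2))*(-6 + 21) = (2*1)*15 = 2*15 = 30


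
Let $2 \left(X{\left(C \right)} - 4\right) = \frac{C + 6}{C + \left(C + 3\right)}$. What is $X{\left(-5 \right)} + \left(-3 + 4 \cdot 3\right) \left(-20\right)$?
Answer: $- \frac{2465}{14} \approx -176.07$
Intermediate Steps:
$X{\left(C \right)} = 4 + \frac{6 + C}{2 \left(3 + 2 C\right)}$ ($X{\left(C \right)} = 4 + \frac{\left(C + 6\right) \frac{1}{C + \left(C + 3\right)}}{2} = 4 + \frac{\left(6 + C\right) \frac{1}{C + \left(3 + C\right)}}{2} = 4 + \frac{\left(6 + C\right) \frac{1}{3 + 2 C}}{2} = 4 + \frac{\frac{1}{3 + 2 C} \left(6 + C\right)}{2} = 4 + \frac{6 + C}{2 \left(3 + 2 C\right)}$)
$X{\left(-5 \right)} + \left(-3 + 4 \cdot 3\right) \left(-20\right) = \frac{30 + 17 \left(-5\right)}{2 \left(3 + 2 \left(-5\right)\right)} + \left(-3 + 4 \cdot 3\right) \left(-20\right) = \frac{30 - 85}{2 \left(3 - 10\right)} + \left(-3 + 12\right) \left(-20\right) = \frac{1}{2} \frac{1}{-7} \left(-55\right) + 9 \left(-20\right) = \frac{1}{2} \left(- \frac{1}{7}\right) \left(-55\right) - 180 = \frac{55}{14} - 180 = - \frac{2465}{14}$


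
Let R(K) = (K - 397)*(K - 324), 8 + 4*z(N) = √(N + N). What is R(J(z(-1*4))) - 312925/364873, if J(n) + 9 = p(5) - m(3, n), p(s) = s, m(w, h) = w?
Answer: 48791964127/364873 ≈ 1.3372e+5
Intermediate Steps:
z(N) = -2 + √2*√N/4 (z(N) = -2 + √(N + N)/4 = -2 + √(2*N)/4 = -2 + (√2*√N)/4 = -2 + √2*√N/4)
J(n) = -7 (J(n) = -9 + (5 - 1*3) = -9 + (5 - 3) = -9 + 2 = -7)
R(K) = (-397 + K)*(-324 + K)
R(J(z(-1*4))) - 312925/364873 = (128628 + (-7)² - 721*(-7)) - 312925/364873 = (128628 + 49 + 5047) - 312925*1/364873 = 133724 - 312925/364873 = 48791964127/364873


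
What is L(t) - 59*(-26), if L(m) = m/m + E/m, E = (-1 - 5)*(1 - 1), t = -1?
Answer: 1535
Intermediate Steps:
E = 0 (E = -6*0 = 0)
L(m) = 1 (L(m) = m/m + 0/m = 1 + 0 = 1)
L(t) - 59*(-26) = 1 - 59*(-26) = 1 + 1534 = 1535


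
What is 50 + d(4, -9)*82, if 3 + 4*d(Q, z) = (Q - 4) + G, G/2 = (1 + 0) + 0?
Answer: 59/2 ≈ 29.500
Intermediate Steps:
G = 2 (G = 2*((1 + 0) + 0) = 2*(1 + 0) = 2*1 = 2)
d(Q, z) = -5/4 + Q/4 (d(Q, z) = -¾ + ((Q - 4) + 2)/4 = -¾ + ((-4 + Q) + 2)/4 = -¾ + (-2 + Q)/4 = -¾ + (-½ + Q/4) = -5/4 + Q/4)
50 + d(4, -9)*82 = 50 + (-5/4 + (¼)*4)*82 = 50 + (-5/4 + 1)*82 = 50 - ¼*82 = 50 - 41/2 = 59/2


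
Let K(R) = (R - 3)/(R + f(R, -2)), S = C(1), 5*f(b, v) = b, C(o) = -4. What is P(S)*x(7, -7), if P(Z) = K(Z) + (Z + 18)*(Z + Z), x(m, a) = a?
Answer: 18571/24 ≈ 773.79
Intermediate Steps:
f(b, v) = b/5
S = -4
K(R) = 5*(-3 + R)/(6*R) (K(R) = (R - 3)/(R + R/5) = (-3 + R)/((6*R/5)) = (-3 + R)*(5/(6*R)) = 5*(-3 + R)/(6*R))
P(Z) = 2*Z*(18 + Z) + 5*(-3 + Z)/(6*Z) (P(Z) = 5*(-3 + Z)/(6*Z) + (Z + 18)*(Z + Z) = 5*(-3 + Z)/(6*Z) + (18 + Z)*(2*Z) = 5*(-3 + Z)/(6*Z) + 2*Z*(18 + Z) = 2*Z*(18 + Z) + 5*(-3 + Z)/(6*Z))
P(S)*x(7, -7) = ((⅙)*(-15 + 5*(-4) + 12*(-4)²*(18 - 4))/(-4))*(-7) = ((⅙)*(-¼)*(-15 - 20 + 12*16*14))*(-7) = ((⅙)*(-¼)*(-15 - 20 + 2688))*(-7) = ((⅙)*(-¼)*2653)*(-7) = -2653/24*(-7) = 18571/24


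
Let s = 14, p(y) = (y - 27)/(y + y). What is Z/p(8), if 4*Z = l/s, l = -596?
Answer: 1192/133 ≈ 8.9624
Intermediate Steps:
p(y) = (-27 + y)/(2*y) (p(y) = (-27 + y)/((2*y)) = (-27 + y)*(1/(2*y)) = (-27 + y)/(2*y))
Z = -149/14 (Z = (-596/14)/4 = (-596*1/14)/4 = (1/4)*(-298/7) = -149/14 ≈ -10.643)
Z/p(8) = -149*16/(-27 + 8)/14 = -149/(14*((1/2)*(1/8)*(-19))) = -149/(14*(-19/16)) = -149/14*(-16/19) = 1192/133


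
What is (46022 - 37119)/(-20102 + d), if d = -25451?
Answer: -8903/45553 ≈ -0.19544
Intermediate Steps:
(46022 - 37119)/(-20102 + d) = (46022 - 37119)/(-20102 - 25451) = 8903/(-45553) = 8903*(-1/45553) = -8903/45553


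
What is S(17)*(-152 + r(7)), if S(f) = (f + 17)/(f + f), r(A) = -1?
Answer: -153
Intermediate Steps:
S(f) = (17 + f)/(2*f) (S(f) = (17 + f)/((2*f)) = (17 + f)*(1/(2*f)) = (17 + f)/(2*f))
S(17)*(-152 + r(7)) = ((½)*(17 + 17)/17)*(-152 - 1) = ((½)*(1/17)*34)*(-153) = 1*(-153) = -153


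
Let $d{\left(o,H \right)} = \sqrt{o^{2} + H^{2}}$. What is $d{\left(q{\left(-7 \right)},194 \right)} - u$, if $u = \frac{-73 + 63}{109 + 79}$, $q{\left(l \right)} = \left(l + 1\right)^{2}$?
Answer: $\frac{5}{94} + 2 \sqrt{9733} \approx 197.37$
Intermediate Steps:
$q{\left(l \right)} = \left(1 + l\right)^{2}$
$d{\left(o,H \right)} = \sqrt{H^{2} + o^{2}}$
$u = - \frac{5}{94}$ ($u = \frac{1}{188} \left(-10\right) = - \frac{5}{94} \approx -0.053191$)
$d{\left(q{\left(-7 \right)},194 \right)} - u = \sqrt{194^{2} + \left(\left(1 - 7\right)^{2}\right)^{2}} - - \frac{5}{94} = \sqrt{37636 + \left(\left(-6\right)^{2}\right)^{2}} + \frac{5}{94} = \sqrt{37636 + 36^{2}} + \frac{5}{94} = \sqrt{37636 + 1296} + \frac{5}{94} = \sqrt{38932} + \frac{5}{94} = 2 \sqrt{9733} + \frac{5}{94} = \frac{5}{94} + 2 \sqrt{9733}$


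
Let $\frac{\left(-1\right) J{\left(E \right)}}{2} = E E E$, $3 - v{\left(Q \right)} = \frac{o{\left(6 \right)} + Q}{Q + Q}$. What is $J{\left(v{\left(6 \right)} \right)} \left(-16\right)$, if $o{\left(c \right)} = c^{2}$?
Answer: $-4$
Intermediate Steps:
$v{\left(Q \right)} = 3 - \frac{36 + Q}{2 Q}$ ($v{\left(Q \right)} = 3 - \frac{6^{2} + Q}{Q + Q} = 3 - \frac{36 + Q}{2 Q}$)
$J{\left(E \right)} = - 2 E^{3}$ ($J{\left(E \right)} = - 2 E E E = - 2 E^{2} E = - 2 E^{3}$)
$J{\left(v{\left(6 \right)} \right)} \left(-16\right) = - 2 \left(\frac{5}{2} - \frac{18}{6}\right)^{3} \left(-16\right) = - 2 \left(\frac{5}{2} - 3\right)^{3} \left(-16\right) = - 2 \left(- \frac{1}{2}\right)^{3} \left(-16\right) = \left(-2\right) \left(- \frac{1}{8}\right) \left(-16\right) = \frac{1}{4} \left(-16\right) = -4$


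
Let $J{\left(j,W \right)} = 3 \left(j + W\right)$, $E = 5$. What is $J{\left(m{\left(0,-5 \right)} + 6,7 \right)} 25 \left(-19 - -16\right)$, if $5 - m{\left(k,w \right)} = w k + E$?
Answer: $-2925$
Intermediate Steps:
$m{\left(k,w \right)} = - k w$ ($m{\left(k,w \right)} = 5 - \left(w k + 5\right) = 5 - \left(k w + 5\right) = 5 - \left(5 + k w\right) = - k w$)
$J{\left(j,W \right)} = 3 W + 3 j$ ($J{\left(j,W \right)} = 3 \left(W + j\right) = 3 W + 3 j$)
$J{\left(m{\left(0,-5 \right)} + 6,7 \right)} 25 \left(-19 - -16\right) = \left(3 \cdot 7 + 3 \left(\left(-1\right) 0 \left(-5\right) + 6\right)\right) 25 \left(-19 - -16\right) = \left(21 + 3 \left(0 + 6\right)\right) 25 \left(-19 + 16\right) = \left(21 + 3 \cdot 6\right) 25 \left(-3\right) = \left(21 + 18\right) 25 \left(-3\right) = 39 \cdot 25 \left(-3\right) = 975 \left(-3\right) = -2925$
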